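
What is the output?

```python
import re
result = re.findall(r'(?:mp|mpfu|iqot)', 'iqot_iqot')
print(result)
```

Walking the string: at [0:4] → 'iqot'; at [5:9] → 'iqot'.
`findall` yields the raw match text (2 of them) because the pattern has no groups.

['iqot', 'iqot']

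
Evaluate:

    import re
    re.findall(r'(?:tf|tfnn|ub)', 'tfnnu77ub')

Alternation isn't longest-match — the leftmost alternative that fits at this position is chosen.
`findall` yields the raw match text (2 of them) because the pattern has no groups.

['tf', 'ub']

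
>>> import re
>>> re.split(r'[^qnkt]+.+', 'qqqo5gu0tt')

Pattern: one or more of any character except [qnkt]; then one or more of any character.
`split` removes every match and returns the 2 fragments in between.

['qqq', '']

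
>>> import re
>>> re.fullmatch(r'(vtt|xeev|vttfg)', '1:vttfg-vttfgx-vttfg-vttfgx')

None

`re.fullmatch` requires the pattern to consume the entire string.
Here the string isn't matched end-to-end, so the call returns None.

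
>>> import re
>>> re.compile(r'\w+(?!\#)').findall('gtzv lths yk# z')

['gtzv', 'lths', 'y', 'z']

Because the assertion is negative and zero-width, positions next to the forbidden text are skipped.
No capturing groups, so `findall` returns the 4 full match strings.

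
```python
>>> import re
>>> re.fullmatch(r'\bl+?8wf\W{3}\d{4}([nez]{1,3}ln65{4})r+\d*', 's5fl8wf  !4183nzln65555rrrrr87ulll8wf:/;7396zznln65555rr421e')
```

The pattern matches a word boundary (`\b`, zero-width); then one or more of the literal 'l' (lazy), then the literal '8wf'; then exactly 3 of a non-word character, then exactly 4 of a digit; then 1 to 3 of one of [nez], then the literal 'ln6', then exactly 4 of a literal '5' (captured); then one or more of a literal 'r'; then zero or more of a digit.
`re.fullmatch` is like wrapping the pattern in `^…$` (in single-line mode).
Here the string isn't matched end-to-end, so the call returns None.

None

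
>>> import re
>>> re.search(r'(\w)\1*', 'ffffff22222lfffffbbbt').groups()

('f',)

After group 1 captures some text, `\1` only succeeds where that same text appears again.
`re.search` tries every starting position until one works.
The match spans [0:6] → 'ffffff'.
Captured: group 1 = 'f'.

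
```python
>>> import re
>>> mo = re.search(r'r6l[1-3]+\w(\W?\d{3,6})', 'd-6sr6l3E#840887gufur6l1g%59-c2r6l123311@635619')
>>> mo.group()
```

'r6l3E#840887'

This matches the literal 'r6l', then one or more of a character in [1-3], then a word character; then optionally a non-word character, then 3 to 6 of a digit (captured).
The match spans [4:16] → 'r6l3E#840887'.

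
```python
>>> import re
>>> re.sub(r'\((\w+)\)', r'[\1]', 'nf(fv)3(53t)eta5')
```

Each match is replaced using the text its own group 1 captured.

'nf[fv]3[53t]eta5'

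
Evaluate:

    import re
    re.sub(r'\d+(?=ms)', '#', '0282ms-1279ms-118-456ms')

The `(?=…)`/`(?<=…)` assertion just peeks at neighbouring text; it doesn't advance the match position.
Matches: at [0:4] → '0282'; at [7:11] → '1279'; at [18:21] → '456'.
Each match is replaced by '#'.

'#ms-#ms-118-#ms'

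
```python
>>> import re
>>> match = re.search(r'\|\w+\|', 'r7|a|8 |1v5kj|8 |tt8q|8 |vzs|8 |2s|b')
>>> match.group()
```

'|a|'

The match spans [2:5] → '|a|'.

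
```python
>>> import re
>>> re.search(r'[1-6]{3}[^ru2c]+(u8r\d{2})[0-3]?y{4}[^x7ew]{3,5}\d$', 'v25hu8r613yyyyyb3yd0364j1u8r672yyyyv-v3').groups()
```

('u8r67',)

The match spans [7:39] → '613yyyyyb3yd0364j1u8r672yyyyv-v3'.
Captured: group 1 = 'u8r67'.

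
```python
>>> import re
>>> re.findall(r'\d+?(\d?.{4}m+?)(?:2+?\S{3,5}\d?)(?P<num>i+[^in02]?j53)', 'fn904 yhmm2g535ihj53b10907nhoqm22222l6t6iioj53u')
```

[('04 yhmm', 'ihj53'), ('7nhoqm', 'iioj53')]

Because the quantifier is non-greedy, it stops expanding at the earliest point where the rest of the pattern can succeed.
`findall` packs the 2 group values into a tuple for every match.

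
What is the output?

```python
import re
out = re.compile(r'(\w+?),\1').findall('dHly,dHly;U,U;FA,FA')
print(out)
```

A backreference is literal: `\1` must see the identical characters the first group matched.
`findall` collects group 1 from each match (3 total).

['dHly', 'U', 'FA']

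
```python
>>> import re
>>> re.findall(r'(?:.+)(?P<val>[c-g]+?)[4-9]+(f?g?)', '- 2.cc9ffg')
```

The pattern matches one or more of any character (non-capturing group); then one or more of a character in [c-g] (lazy) (captured as 'val'); then one or more of a character in [4-9]; then optionally the literal 'f', then optionally the literal 'g' (captured).
Walking the string: at [0:8] match '- 2.cc9f', groups = ('c', 'f').
With 2 capturing groups, `findall` returns a 2-tuple per match.

[('c', 'f')]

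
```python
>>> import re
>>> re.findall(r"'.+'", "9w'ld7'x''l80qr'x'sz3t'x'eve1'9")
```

With no groups in the pattern, `findall` gives back each whole match — 1 here.

["'ld7'x''l80qr'x'sz3t'x'eve1'"]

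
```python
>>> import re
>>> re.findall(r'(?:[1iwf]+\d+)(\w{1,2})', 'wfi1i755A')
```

Pattern: one or more of one of [1iwf], then one or more of a digit (non-capturing group); then 1 to 2 of a word character (captured).
Walking the string: at [0:9] match 'wfi1i755A', group 1 = 'A'.
Because there's exactly one group, `findall` drops the full match and keeps group 1 from the one hit.

['A']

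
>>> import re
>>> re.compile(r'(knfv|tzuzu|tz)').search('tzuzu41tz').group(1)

The regex engine tests alternatives in the order written; an earlier branch that matches wins even if a later one would match more.
`search` walks the string left to right and returns the first match it finds.
The match spans [0:5] → 'tzuzu'.
Captured: group 1 = 'tzuzu'.

'tzuzu'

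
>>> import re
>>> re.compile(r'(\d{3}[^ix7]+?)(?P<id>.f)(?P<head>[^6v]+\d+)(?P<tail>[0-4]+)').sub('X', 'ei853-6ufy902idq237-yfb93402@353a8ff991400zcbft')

Pattern: exactly 3 of a digit, then one or more of any character except [ix7] (lazy) (captured); then any character, then the literal 'f' (captured as 'id'); then one or more of any character except [6v], then one or more of a digit (captured as 'head'); then one or more of a character in [0-4] (captured as 'tail').
Matches: at [2:42] → '853-6ufy902idq237-yfb93402@353a8ff991400'.
Every occurrence is swapped for 'X'.

'eiXzcbft'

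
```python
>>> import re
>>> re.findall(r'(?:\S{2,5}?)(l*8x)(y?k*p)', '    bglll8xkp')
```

The pattern matches 2 to 5 of a non-whitespace character (lazy) (non-capturing group); then zero or more of the literal 'l', then the literal '8x' (captured); then optionally a literal 'y', then zero or more of the literal 'k', then a literal 'p' (captured).
Lazy quantifiers expand one character at a time until the remainder of the pattern can match.
Scanning left to right: at [4:13] match 'bglll8xkp', groups = ('lll8x', 'kp').
With 2 capturing groups, `findall` returns a 2-tuple per match.

[('lll8x', 'kp')]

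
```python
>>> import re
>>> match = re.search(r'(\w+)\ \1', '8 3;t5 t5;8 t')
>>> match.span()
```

The backreference `\1` re-matches whatever the first group consumed, character for character.
`re.search` tries every starting position until one works.
The match spans [4:9] → 't5 t5'.
Captured: group 1 = 't5'.

(4, 9)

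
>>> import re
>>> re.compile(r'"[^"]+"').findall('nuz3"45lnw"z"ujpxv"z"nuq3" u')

With no groups in the pattern, `findall` gives back each whole match — 3 here.

['"45lnw"', '"ujpxv"', '"nuq3"']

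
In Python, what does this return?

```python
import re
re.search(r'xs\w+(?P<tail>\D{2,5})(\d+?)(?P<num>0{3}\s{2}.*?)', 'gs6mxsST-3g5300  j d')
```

None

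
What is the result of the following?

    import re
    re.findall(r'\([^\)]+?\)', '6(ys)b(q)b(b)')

['(ys)', '(q)', '(b)']

Scanning left to right: at [1:5] → '(ys)'; at [6:9] → '(q)'; at [10:13] → '(b)'.
`findall` yields the raw match text (3 of them) because the pattern has no groups.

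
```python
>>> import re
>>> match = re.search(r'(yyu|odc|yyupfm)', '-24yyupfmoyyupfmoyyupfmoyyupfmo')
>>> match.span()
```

The regex engine tests alternatives in the order written; an earlier branch that matches wins even if a later one would match more.
The match spans [3:6] → 'yyu'.

(3, 6)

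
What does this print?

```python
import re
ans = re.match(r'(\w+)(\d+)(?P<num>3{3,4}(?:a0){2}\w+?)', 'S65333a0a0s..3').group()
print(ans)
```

S65333a0a0s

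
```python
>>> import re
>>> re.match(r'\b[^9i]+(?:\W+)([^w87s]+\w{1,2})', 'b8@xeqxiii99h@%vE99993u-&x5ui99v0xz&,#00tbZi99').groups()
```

('xeqxiii99h@%vE99993u-&x5ui99v0xz&,#00tbZi99',)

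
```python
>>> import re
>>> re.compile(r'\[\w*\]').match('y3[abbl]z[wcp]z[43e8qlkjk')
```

None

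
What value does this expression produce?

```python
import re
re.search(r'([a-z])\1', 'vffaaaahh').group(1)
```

'f'

`\1` is not a pattern — it's the concrete string captured by group 1, re-applied verbatim.
`re.search` scans for the first position where the pattern succeeds.
The match spans [1:3] → 'ff'.
Captured: group 1 = 'f'.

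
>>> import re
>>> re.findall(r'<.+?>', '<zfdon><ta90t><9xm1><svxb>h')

['<zfdon>', '<ta90t>', '<9xm1>', '<svxb>']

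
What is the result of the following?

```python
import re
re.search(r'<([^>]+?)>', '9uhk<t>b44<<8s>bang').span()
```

(4, 7)

`search` walks the string left to right and returns the first match it finds.
The match spans [4:7] → '<t>'.
Captured: group 1 = 't'.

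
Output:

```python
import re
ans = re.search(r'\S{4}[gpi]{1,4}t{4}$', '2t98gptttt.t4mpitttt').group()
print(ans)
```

.t4mpitttt

The match spans [10:20] → '.t4mpitttt'.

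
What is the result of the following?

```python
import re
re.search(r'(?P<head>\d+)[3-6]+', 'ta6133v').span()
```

Pattern: one or more of a digit (captured as 'head'); then one or more of a character in [3-6].
`re.search` scans for the first position where the pattern succeeds.
The match spans [2:6] → '6133'.
Captured: group 1 = '613'.

(2, 6)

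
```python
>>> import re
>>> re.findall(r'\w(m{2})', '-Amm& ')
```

This matches a word character; then exactly 2 of a literal 'm' (captured).
Matches: at [1:4] match 'Amm', group 1 = 'mm'.
`findall` collects group 1 from the one match (1 total).

['mm']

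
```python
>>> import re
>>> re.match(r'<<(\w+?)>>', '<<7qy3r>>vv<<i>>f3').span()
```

(0, 9)

`match` is anchored at position 0; if the pattern doesn't fit there, it returns None.
The match spans [0:9] → '<<7qy3r>>'.
Captured: group 1 = '7qy3r'.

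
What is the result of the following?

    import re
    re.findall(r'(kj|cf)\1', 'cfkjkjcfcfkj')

After group 1 captures some text, `\1` only succeeds where that same text appears again.
Because there's exactly one group, `findall` drops the full match and keeps group 1 from each hit.

['kj', 'cf']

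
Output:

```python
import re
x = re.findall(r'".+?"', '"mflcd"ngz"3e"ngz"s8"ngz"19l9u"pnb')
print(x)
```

['"mflcd"', '"3e"', '"s8"', '"19l9u"']

A non-greedy quantifier consumes as few characters as it can — just enough that the remainder of the pattern still matches from where it stops; whatever follows it matches normally.
With no groups in the pattern, `findall` gives back each whole match — 4 here.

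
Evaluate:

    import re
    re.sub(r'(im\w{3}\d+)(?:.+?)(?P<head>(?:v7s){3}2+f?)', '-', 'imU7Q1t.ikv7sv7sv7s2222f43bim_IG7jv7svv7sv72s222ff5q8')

'-43bim_IG7jv7svv7sv72s222ff5q8'

This matches the literal 'im', then exactly 3 of a word character, then one or more of a digit (captured); then one or more of any character (lazy) (non-capturing group); then the literal 'v7s' repeated 3 times, then one or more of the literal '2', then optionally the literal 'f' (captured as 'head').
Matches: at [0:24] → 'imU7Q1t.ikv7sv7sv7s2222f'.
Every occurrence is swapped for '-'.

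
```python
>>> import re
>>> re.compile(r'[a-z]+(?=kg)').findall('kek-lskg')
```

['ls']

The `(?=…)`/`(?<=…)` assertion just peeks at neighbouring text; it doesn't advance the match position.
Scanning left to right: at [4:6] → 'ls'.
With no groups in the pattern, `findall` gives back each whole match — 1 here.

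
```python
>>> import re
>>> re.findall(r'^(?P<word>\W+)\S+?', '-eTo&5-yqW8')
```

Pattern: anchored at the start of the string; then one or more of a non-word character (captured as 'word'); then one or more of a non-whitespace character (lazy).
Matches: at [0:2] match '-e', group 1 = '-'.
One capturing group, so `findall` returns just the captured substring from the one match — 1 in all.

['-']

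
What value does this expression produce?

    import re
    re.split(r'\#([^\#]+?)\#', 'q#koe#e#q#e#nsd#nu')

['q', 'koe', 'e', 'q', 'e', 'nsd', 'nu']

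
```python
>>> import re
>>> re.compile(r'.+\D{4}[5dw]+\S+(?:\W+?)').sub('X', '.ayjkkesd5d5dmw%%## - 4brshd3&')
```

'X'

The pattern matches one or more of any character; then exactly 4 of a non-digit, then one or more of one of [5dw], then one or more of a non-whitespace character; then one or more of a non-word character (lazy) (non-capturing group).
Matches: at [0:30] → '.ayjkkesd5d5dmw%%## - 4brshd3&'.
Every occurrence is swapped for 'X'.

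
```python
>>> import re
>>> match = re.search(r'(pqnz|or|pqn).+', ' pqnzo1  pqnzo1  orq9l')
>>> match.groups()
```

The match spans [1:22] → 'pqnzo1  pqnzo1  orq9l'.
Captured: group 1 = 'pqnz'.

('pqnz',)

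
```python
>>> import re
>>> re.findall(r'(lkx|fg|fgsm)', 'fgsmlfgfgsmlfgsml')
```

['fg', 'fg', 'fg', 'fg']

`|` is ordered: at each position the engine commits to the first alternative that works.
Walking the string: at [0:2] match 'fg', group 1 = 'fg'; at [5:7] match 'fg', group 1 = 'fg'; at [7:9] match 'fg', group 1 = 'fg'; at [12:14] match 'fg', group 1 = 'fg'.
Because there's exactly one group, `findall` drops the full match and keeps group 1 from each hit.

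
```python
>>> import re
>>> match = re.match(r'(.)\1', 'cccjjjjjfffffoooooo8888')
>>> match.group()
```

'cc'

A backreference is literal: `\1` must see the identical characters the first group matched.
`re.match` only tries the pattern at the start of the string.
The match spans [0:2] → 'cc'.
Captured: group 1 = 'c'.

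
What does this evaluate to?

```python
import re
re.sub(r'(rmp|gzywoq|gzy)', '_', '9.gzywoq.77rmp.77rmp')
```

'9._.77_.77_'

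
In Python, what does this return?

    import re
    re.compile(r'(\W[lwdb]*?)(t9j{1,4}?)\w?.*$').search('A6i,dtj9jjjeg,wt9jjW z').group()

The pattern matches a non-word character, then zero or more of one of [lwdb] (lazy) (captured); then the literal 't9', then 1 to 4 of the literal 'j' (lazy) (captured); then optionally a word character, then zero or more of any character; then anchored at the end.
Unlike `match`, `search` isn't anchored — it looks for the pattern anywhere in the string.
The match spans [13:22] → ',wt9jjW z'.
Captured: group 1 = ',w', group 2 = 't9j'.

',wt9jjW z'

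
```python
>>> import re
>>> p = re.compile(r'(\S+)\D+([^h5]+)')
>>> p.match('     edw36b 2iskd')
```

This matches one or more of a non-whitespace character (captured); then one or more of a non-digit; then one or more of any character except [h5] (captured).
`match` is anchored at position 0; if the pattern doesn't fit there, it returns None.
Here the string doesn't start with a match, so the call returns None.

None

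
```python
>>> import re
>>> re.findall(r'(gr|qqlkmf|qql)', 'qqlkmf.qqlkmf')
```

The regex engine tests alternatives in the order written; an earlier branch that matches wins even if a later one would match more.
Matches: at [0:6] match 'qqlkmf', group 1 = 'qqlkmf'; at [7:13] match 'qqlkmf', group 1 = 'qqlkmf'.
`findall` collects group 1 from each match (2 total).

['qqlkmf', 'qqlkmf']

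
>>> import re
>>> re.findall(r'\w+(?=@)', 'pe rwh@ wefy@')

The lookaround is zero-width — it requires the adjacent text to match without consuming it, so the asserted text isn't part of the match.
Scanning left to right: at [3:6] → 'rwh'; at [8:12] → 'wefy'.
Since nothing is captured, `findall` lists the 2 matched substrings directly.

['rwh', 'wefy']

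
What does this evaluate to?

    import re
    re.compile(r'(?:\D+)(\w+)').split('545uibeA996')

['545', '996', '']

This matches one or more of a non-digit (non-capturing group); then one or more of a word character (captured).
Matches to split on: at [3:11] → 'uibeA996'.
The group in the pattern means `split` returns the separators' captures alongside the pieces.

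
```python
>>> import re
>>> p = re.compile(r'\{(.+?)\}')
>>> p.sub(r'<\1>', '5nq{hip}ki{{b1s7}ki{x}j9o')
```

'5nq<hip>ki<{b1s7>ki<x>j9o'

Lazy quantifiers expand one character at a time until the remainder of the pattern can match.
Matches: at [3:8] → '{hip}'; at [10:17] → '{{b1s7}'; at [19:22] → '{x}'.
`\1` in the replacement pulls in group 1's text for each match.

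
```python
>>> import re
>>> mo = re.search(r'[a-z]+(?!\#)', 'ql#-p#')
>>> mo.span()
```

`(?!…)`/`(?<!…)` only lets a position through if the neighbouring text does NOT match; no characters are consumed.
`re.search` tries every starting position until one works.
The match spans [0:1] → 'q'.

(0, 1)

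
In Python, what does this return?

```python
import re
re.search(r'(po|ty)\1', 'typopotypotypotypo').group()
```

`\1` is not a pattern — it's the concrete string captured by group 1, re-applied verbatim.
Unlike `match`, `search` isn't anchored — it looks for the pattern anywhere in the string.
The match spans [2:6] → 'popo'.
Captured: group 1 = 'po'.

'popo'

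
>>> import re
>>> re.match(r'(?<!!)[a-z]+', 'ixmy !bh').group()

'ixmy'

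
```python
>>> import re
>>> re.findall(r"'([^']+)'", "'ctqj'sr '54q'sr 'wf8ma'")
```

['ctqj', '54q', 'wf8ma']

Matches: at [0:6] match "'ctqj'", group 1 = 'ctqj'; at [9:14] match "'54q'", group 1 = '54q'; at [17:24] match "'wf8ma'", group 1 = 'wf8ma'.
`findall` collects group 1 from each match (3 total).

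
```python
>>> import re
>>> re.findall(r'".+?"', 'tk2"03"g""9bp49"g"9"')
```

['"03"', '""9bp49"', '"9"']

Because the quantifier is non-greedy, it stops expanding at the earliest point where the rest of the pattern can succeed.
`findall` yields the raw match text (3 of them) because the pattern has no groups.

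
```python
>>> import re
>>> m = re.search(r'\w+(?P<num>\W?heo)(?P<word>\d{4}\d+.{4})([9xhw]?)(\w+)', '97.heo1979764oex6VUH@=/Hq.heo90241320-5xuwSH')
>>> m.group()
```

This matches one or more of a word character; then optionally a non-word character, then the literal 'heo' (captured as 'num'); then exactly 4 of a digit, then one or more of a digit, then exactly 4 of any character (captured as 'word'); then optionally one of [9xhw] (captured); then one or more of a word character (captured).
`search` walks the string left to right and returns the first match it finds.
The match spans [0:20] → '97.heo1979764oex6VUH'.
Captured: group 1 = '.heo', group 2 = '1979764oex6', group 3 = '', group 4 = 'VUH'.

'97.heo1979764oex6VUH'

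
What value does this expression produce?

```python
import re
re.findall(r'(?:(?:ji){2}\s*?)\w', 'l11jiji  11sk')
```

['jiji  1']

This matches the literal 'ji' repeated 2 times, then zero or more of whitespace (lazy) (non-capturing group); then a word character.
Scanning left to right: at [3:10] → 'jiji  1'.
No capturing groups, so `findall` returns the 1 full match string.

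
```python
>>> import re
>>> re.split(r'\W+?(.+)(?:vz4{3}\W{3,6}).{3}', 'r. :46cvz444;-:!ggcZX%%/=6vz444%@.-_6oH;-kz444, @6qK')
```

Pattern: one or more of a non-word character (lazy); then one or more of any character (captured); then the literal 'vz', then exactly 3 of the literal '4', then 3 to 6 of a non-word character (non-capturing group); then exactly 3 of any character.
A non-greedy quantifier consumes as few characters as it can — just enough that the remainder of the pattern still matches from where it stops; whatever follows it matches normally.
Matches to split on: at [1:38] → '. :46cvz444;-:!ggcZX%%/=6vz444%@.-_6o'.
Because the pattern has a capturing group, `split` also inserts each captured text between the pieces.

['r', ' :46cvz444;-:!ggcZX%%/=6', 'H;-kz444, @6qK']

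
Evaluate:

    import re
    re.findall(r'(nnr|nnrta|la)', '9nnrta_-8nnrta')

The regex engine tests alternatives in the order written; an earlier branch that matches wins even if a later one would match more.
`findall` collects group 1 from each match (2 total).

['nnr', 'nnr']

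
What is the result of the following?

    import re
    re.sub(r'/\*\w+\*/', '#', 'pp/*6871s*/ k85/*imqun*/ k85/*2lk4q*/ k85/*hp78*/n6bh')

Every occurrence is swapped for '#'.

'pp# k85# k85# k85#n6bh'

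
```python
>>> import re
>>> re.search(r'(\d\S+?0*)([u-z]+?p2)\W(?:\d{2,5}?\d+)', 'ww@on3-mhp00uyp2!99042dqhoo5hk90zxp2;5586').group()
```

'3-mhp00uyp2!99042'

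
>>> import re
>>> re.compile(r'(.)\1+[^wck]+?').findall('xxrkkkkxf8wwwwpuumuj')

['x', 'k', 'w', 'u']

`\1` is not a pattern — it's the concrete string captured by group 1, re-applied verbatim.
`findall` collects group 1 from each match (4 total).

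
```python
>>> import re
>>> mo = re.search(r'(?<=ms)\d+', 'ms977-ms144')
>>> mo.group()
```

'977'

Lookahead/lookbehind check context without consuming it, so the matched span excludes the asserted characters.
`search` walks the string left to right and returns the first match it finds.
The match spans [2:5] → '977'.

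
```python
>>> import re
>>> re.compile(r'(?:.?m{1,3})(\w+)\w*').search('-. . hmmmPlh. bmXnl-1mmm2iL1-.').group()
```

The pattern matches optionally any character, then 1 to 3 of the literal 'm' (non-capturing group); then one or more of a word character (captured); then zero or more of a word character.
`re.search` scans for the first position where the pattern succeeds.
The match spans [5:12] → 'hmmmPlh'.
Captured: group 1 = 'Plh'.

'hmmmPlh'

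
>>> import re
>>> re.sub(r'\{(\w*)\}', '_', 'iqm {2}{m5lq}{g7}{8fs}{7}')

'iqm _____'

Matches: at [4:7] → '{2}'; at [7:13] → '{m5lq}'; at [13:17] → '{g7}'; at [17:22] → '{8fs}'; at [22:25] → '{7}'.
Every occurrence is swapped for '_'.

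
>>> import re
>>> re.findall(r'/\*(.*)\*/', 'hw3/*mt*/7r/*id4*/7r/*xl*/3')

['mt*/7r/*id4*/7r/*xl']

Matches: at [3:26] match '/*mt*/7r/*id4*/7r/*xl*/', group 1 = 'mt*/7r/*id4*/7r/*xl'.
One capturing group, so `findall` returns just the captured substring from the one match — 1 in all.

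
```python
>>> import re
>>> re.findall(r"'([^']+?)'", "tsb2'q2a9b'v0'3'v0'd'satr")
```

['q2a9b', '3', 'd']

Because there's exactly one group, `findall` drops the full match and keeps group 1 from each hit.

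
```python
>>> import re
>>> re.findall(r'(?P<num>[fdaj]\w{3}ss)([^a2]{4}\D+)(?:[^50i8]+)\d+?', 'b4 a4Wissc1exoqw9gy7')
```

[('a4Wiss', 'c1exoqw')]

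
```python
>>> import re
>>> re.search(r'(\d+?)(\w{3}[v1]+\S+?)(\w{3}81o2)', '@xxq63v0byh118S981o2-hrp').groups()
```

The pattern matches one or more of a digit (lazy) (captured); then exactly 3 of a word character, then one or more of one of [v1], then one or more of a non-whitespace character (lazy) (captured); then exactly 3 of a word character, then a literal '8', then the literal '1o2' (captured).
`re.search` tries every starting position until one works.
The match spans [7:20] → '0byh118S981o2'.
Captured: group 1 = '0', group 2 = 'byh11', group 3 = '8S981o2'.

('0', 'byh11', '8S981o2')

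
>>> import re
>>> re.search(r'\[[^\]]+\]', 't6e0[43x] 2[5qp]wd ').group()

'[43x]'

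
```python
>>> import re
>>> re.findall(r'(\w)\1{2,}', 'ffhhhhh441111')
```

`\1` has to match the exact text group 1 already captured.
Scanning left to right: at [2:7] match 'hhhhh', group 1 = 'h'; at [9:13] match '1111', group 1 = '1'.
With a single group, `findall` returns only what that group captured — 2 items.

['h', '1']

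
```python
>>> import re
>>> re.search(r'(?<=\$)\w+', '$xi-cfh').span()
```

(1, 3)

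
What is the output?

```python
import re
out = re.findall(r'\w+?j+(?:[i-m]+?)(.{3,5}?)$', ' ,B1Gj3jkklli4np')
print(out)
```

['li4np']

A `+?`/`*?`/`{m,n}?` starts at its minimum and grows only as far as needed for what follows to match.
One capturing group, so `findall` returns just the captured substring from the one match — 1 in all.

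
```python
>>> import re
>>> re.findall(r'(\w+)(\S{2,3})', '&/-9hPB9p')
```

With 2 capturing groups, `findall` returns a 2-tuple per match.

[('9hPB', '9p')]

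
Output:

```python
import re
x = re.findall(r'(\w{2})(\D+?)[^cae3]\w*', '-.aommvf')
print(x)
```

[('ao', 'm')]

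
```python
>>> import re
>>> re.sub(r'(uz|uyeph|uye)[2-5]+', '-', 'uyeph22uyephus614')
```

Matches: at [0:7] → 'uyeph22'.
Every occurrence is swapped for '-'.

'-uyephus614'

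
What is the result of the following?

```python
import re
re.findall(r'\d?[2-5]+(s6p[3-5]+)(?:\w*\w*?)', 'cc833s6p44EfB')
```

Pattern: optionally a digit, then one or more of a character in [2-5]; then the literal 's6p', then one or more of a character in [3-5] (captured); then zero or more of a word character, then zero or more of a word character (lazy) (non-capturing group).
Walking the string: at [2:13] match '833s6p44EfB', group 1 = 's6p44'.
With a single group, `findall` returns only what that group captured — 1 item.

['s6p44']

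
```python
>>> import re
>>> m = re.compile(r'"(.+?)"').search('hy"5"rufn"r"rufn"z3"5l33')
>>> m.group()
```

A non-greedy quantifier consumes as few characters as it can — just enough that the remainder of the pattern still matches from where it stops; whatever follows it matches normally.
`re.search` tries every starting position until one works.
The match spans [2:5] → '"5"'.
Captured: group 1 = '5'.

'"5"'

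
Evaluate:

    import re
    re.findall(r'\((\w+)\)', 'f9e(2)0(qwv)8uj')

['2', 'qwv']

Scanning left to right: at [3:6] match '(2)', group 1 = '2'; at [7:12] match '(qwv)', group 1 = 'qwv'.
Because there's exactly one group, `findall` drops the full match and keeps group 1 from each hit.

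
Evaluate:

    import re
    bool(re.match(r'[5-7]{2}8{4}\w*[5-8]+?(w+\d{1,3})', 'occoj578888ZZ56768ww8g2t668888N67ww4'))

`re.match` won't scan ahead — the pattern has to work from the very first character.
Here the string doesn't start with a match, so the call returns None, and `bool(None)` is False.

False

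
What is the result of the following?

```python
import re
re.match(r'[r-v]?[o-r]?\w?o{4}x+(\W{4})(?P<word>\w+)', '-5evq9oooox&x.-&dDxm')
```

None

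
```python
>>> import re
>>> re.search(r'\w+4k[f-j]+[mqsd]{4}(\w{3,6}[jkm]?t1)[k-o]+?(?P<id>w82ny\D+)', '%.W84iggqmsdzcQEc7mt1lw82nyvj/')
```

Here nothing in the string fits, so the call returns None.

None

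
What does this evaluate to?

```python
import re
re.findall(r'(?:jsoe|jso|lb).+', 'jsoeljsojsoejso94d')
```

['jsoeljsojsoejso94d']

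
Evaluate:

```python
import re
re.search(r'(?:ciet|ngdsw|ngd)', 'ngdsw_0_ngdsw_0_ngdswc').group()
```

'ngdsw'

Alternation tries branches left to right and keeps the first one that lets the overall match succeed at that position.
The match spans [0:5] → 'ngdsw'.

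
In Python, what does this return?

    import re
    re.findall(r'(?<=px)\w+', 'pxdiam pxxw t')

['diam', 'xw']

Lookahead/lookbehind check context without consuming it, so the matched span excludes the asserted characters.
`findall` yields the raw match text (2 of them) because the pattern has no groups.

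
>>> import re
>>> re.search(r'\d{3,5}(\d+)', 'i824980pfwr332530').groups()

The pattern matches 3 to 5 of a digit; then one or more of a digit (captured).
Unlike `match`, `search` isn't anchored — it looks for the pattern anywhere in the string.
The match spans [1:7] → '824980'.
Captured: group 1 = '0'.

('0',)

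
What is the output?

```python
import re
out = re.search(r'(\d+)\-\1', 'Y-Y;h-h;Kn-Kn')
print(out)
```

None

The backreference `\1` re-matches whatever the first group consumed, character for character.
`re.search` tries every starting position until one works.
Here no position works, so the call returns None.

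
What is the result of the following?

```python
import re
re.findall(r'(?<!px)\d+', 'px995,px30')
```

['95', '0']

The negative lookahead/lookbehind blocks any match where the forbidden context is present.
Scanning left to right: at [3:5] → '95'; at [9:10] → '0'.
No capturing groups, so `findall` returns the 2 full match strings.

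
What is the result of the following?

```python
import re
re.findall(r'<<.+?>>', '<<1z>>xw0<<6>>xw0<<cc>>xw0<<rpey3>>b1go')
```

['<<1z>>', '<<6>>', '<<cc>>', '<<rpey3>>']

The `?` after the quantifier makes it lazy — it takes as little as possible before letting the rest of the pattern try.
Walking the string: at [0:6] → '<<1z>>'; at [9:14] → '<<6>>'; at [17:23] → '<<cc>>'; at [26:35] → '<<rpey3>>'.
No capturing groups, so `findall` returns the 4 full match strings.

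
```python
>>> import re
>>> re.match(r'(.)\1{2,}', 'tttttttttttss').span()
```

(0, 11)

The backreference `\1` re-matches whatever the first group consumed, character for character.
`re.match` only tries the pattern at the start of the string.
The match spans [0:11] → 'ttttttttttt'.
Captured: group 1 = 't'.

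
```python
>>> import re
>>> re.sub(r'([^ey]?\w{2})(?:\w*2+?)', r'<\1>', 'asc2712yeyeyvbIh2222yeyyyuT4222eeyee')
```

Pattern: optionally any character except [ey], then exactly 2 of a word character (captured); then zero or more of a word character, then one or more of a literal '2' (lazy) (non-capturing group).
`\1` in the replacement pulls in group 1's text for each match.

'<asc>eeyee'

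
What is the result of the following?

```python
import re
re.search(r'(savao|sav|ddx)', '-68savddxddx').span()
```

Unlike `match`, `search` isn't anchored — it looks for the pattern anywhere in the string.
The match spans [3:6] → 'sav'.
Captured: group 1 = 'sav'.

(3, 6)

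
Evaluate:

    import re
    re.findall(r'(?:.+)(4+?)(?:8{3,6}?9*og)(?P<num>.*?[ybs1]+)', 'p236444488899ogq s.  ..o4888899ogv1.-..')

[('4', 'v1')]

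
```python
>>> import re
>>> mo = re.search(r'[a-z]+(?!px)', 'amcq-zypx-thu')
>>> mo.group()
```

`(?!…)`/`(?<!…)` only lets a position through if the neighbouring text does NOT match; no characters are consumed.
The match spans [0:4] → 'amcq'.

'amcq'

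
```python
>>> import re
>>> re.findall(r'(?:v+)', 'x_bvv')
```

Pattern: one or more of a literal 'v' (non-capturing group).
Matches: at [3:5] → 'vv'.
No capturing groups, so `findall` returns the 1 full match string.

['vv']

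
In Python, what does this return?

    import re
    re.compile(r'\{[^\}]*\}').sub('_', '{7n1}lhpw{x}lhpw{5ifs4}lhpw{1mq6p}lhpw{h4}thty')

'_lhpw_lhpw_lhpw_lhpw_thty'

`sub` substitutes '_' at each match site.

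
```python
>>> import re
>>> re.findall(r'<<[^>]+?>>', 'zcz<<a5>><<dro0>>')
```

['<<a5>>', '<<dro0>>']

Matches: at [3:9] → '<<a5>>'; at [9:17] → '<<dro0>>'.
With no groups in the pattern, `findall` gives back each whole match — 2 here.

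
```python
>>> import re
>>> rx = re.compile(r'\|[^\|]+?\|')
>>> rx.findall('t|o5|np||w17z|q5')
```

Matches: at [1:5] → '|o5|'; at [8:14] → '|w17z|'.
No capturing groups, so `findall` returns the 2 full match strings.

['|o5|', '|w17z|']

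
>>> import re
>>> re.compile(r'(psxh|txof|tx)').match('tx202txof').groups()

('tx',)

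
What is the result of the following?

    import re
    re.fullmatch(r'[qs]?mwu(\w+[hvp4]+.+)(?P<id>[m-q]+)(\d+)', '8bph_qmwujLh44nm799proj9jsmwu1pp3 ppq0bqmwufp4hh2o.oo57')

For `fullmatch`, every character of the input must be accounted for by the pattern.
Here the string isn't matched end-to-end, so the call returns None.

None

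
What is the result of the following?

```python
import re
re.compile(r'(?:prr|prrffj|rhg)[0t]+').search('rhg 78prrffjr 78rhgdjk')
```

`re.search` scans for the first position where the pattern succeeds.
Here no position works, so the call returns None.

None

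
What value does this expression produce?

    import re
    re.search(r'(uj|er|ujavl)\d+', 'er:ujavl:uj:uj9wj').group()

'uj9'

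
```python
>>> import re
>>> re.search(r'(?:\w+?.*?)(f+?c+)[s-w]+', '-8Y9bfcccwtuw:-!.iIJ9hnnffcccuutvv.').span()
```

(1, 13)

The pattern matches one or more of a word character (lazy), then zero or more of any character (lazy) (non-capturing group); then one or more of a literal 'f' (lazy), then one or more of a literal 'c' (captured); then one or more of a character in [s-w].
A non-greedy quantifier consumes as few characters as it can — just enough that the remainder of the pattern still matches from where it stops; whatever follows it matches normally.
`re.search` scans for the first position where the pattern succeeds.
The match spans [1:13] → '8Y9bfcccwtuw'.
Captured: group 1 = 'fccc'.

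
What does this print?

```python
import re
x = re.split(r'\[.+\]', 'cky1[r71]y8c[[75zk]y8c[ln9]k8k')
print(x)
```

`split` removes every match and returns the 2 fragments in between.

['cky1', 'k8k']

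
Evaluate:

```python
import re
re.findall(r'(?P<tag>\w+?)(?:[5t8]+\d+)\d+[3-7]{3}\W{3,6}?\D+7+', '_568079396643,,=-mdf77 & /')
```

['_']

Because the quantifier is non-greedy, it stops expanding at the earliest point where the rest of the pattern can succeed.
Because there's exactly one group, `findall` drops the full match and keeps group 1 from the one hit.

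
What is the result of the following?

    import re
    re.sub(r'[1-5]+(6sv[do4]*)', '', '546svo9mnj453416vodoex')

'9mnj453416vodoex'

Pattern: one or more of a character in [1-5]; then the literal '6sv', then zero or more of one of [do4] (captured).
Matches: at [0:6] → '546svo'.
Each match is replaced by ''.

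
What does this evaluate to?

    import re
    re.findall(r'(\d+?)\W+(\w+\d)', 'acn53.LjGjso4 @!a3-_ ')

This matches one or more of a digit (lazy) (captured); then one or more of a non-word character; then one or more of a word character, then a digit (captured).
Walking the string: at [3:13] match '53.LjGjso4', groups = ('53', 'LjGjso4').
Multiple groups make `findall` return tuples — one 2-tuple for the one match.

[('53', 'LjGjso4')]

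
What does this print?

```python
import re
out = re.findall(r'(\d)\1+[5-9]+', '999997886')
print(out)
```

The backreference `\1` re-matches whatever the first group consumed, character for character.
Matches: at [0:9] match '999997886', group 1 = '9'.
One capturing group, so `findall` returns just the captured substring from the one match — 1 in all.

['9']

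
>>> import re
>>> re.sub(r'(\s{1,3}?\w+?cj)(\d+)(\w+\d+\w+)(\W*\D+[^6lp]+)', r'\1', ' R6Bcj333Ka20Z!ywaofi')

Pattern: 1 to 3 of whitespace (lazy), then one or more of a word character (lazy), then the literal 'cj' (captured); then one or more of a digit (captured); then one or more of a word character, then one or more of a digit, then one or more of a word character (captured); then zero or more of a non-word character, then one or more of a non-digit, then one or more of any character except [6lp] (captured).
Matches: at [0:21] → ' R6Bcj333Ka20Z!ywaofi'.
Each match is replaced using the text its own group 1 captured.

' R6Bcj'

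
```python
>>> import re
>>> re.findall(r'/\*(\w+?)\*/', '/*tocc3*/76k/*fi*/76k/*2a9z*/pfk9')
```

Matches: at [0:9] match '/*tocc3*/', group 1 = 'tocc3'; at [12:18] match '/*fi*/', group 1 = 'fi'; at [21:29] match '/*2a9z*/', group 1 = '2a9z'.
One capturing group, so `findall` returns just the captured substring from each match — 3 in all.

['tocc3', 'fi', '2a9z']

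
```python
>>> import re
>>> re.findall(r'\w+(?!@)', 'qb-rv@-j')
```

['qb', 'r', 'j']

The negative lookaround is zero-width — it rules out positions where the adjacent text would match, without consuming anything.
Scanning left to right: at [0:2] → 'qb'; at [3:4] → 'r'; at [7:8] → 'j'.
No capturing groups, so `findall` returns the 3 full match strings.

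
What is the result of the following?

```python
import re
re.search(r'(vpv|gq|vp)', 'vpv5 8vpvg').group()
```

'vpv'

The regex engine tests alternatives in the order written; an earlier branch that matches wins even if a later one would match more.
`re.search` tries every starting position until one works.
The match spans [0:3] → 'vpv'.
Captured: group 1 = 'vpv'.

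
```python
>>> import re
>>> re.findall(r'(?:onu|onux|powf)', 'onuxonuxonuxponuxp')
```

Alternation tries branches left to right and keeps the first one that lets the overall match succeed at that position.
Since nothing is captured, `findall` lists the 4 matched substrings directly.

['onu', 'onu', 'onu', 'onu']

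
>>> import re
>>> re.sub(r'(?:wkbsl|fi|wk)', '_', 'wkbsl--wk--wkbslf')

'_--_--_f'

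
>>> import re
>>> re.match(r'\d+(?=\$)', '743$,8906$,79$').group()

Because the assertion is zero-width, the text it checks is not consumed and won't appear in the result.
`re.match` won't scan ahead — the pattern has to work from the very first character.
The match spans [0:3] → '743'.

'743'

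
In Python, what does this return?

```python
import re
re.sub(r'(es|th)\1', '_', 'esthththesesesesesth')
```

'es_th__esth'

After group 1 captures some text, `\1` only succeeds where that same text appears again.
Each match is replaced by '_'.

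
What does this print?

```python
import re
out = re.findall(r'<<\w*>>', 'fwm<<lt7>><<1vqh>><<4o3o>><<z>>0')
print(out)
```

Matches: at [3:10] → '<<lt7>>'; at [10:18] → '<<1vqh>>'; at [18:26] → '<<4o3o>>'; at [26:31] → '<<z>>'.
`findall` yields the raw match text (4 of them) because the pattern has no groups.

['<<lt7>>', '<<1vqh>>', '<<4o3o>>', '<<z>>']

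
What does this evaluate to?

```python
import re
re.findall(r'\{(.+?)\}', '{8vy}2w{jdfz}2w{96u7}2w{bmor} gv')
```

['8vy', 'jdfz', '96u7', 'bmor']

Because there's exactly one group, `findall` drops the full match and keeps group 1 from each hit.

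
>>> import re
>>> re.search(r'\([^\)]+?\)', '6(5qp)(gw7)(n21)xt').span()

(1, 6)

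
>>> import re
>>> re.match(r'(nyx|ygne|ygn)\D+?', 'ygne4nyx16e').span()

`re.match` won't scan ahead — the pattern has to work from the very first character.
The match spans [0:4] → 'ygne'.
Captured: group 1 = 'ygn'.

(0, 4)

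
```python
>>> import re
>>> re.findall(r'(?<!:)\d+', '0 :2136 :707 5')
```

['0', '136', '07', '5']

The negative lookaround is zero-width — it rules out positions where the adjacent text would match, without consuming anything.
With no groups in the pattern, `findall` gives back each whole match — 4 here.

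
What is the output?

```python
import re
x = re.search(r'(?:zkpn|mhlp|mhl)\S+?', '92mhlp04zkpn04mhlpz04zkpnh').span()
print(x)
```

Alternation isn't longest-match — the leftmost alternative that fits at this position is chosen.
`re.search` scans for the first position where the pattern succeeds.
The match spans [2:7] → 'mhlp0'.

(2, 7)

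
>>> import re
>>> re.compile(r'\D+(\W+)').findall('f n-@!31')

This matches one or more of a non-digit; then one or more of a non-word character (captured).
Matches: at [0:6] match 'f n-@!', group 1 = '!'.
Because there's exactly one group, `findall` drops the full match and keeps group 1 from the one hit.

['!']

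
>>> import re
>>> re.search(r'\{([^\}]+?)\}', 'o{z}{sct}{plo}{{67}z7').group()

'{z}'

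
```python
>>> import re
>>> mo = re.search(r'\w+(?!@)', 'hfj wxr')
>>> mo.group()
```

The negative lookahead/lookbehind blocks any match where the forbidden context is present.
`re.search` scans for the first position where the pattern succeeds.
The match spans [0:3] → 'hfj'.

'hfj'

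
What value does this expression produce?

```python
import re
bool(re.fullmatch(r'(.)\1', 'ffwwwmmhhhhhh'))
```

False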